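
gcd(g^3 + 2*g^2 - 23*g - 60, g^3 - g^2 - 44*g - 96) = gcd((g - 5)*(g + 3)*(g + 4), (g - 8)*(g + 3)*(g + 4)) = g^2 + 7*g + 12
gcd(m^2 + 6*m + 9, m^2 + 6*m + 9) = m^2 + 6*m + 9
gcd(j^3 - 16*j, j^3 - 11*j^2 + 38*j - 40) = j - 4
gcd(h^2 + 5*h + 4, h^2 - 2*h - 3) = h + 1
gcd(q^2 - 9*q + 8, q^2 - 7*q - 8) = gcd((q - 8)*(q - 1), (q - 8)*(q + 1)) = q - 8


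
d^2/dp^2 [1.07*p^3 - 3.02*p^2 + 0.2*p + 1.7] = 6.42*p - 6.04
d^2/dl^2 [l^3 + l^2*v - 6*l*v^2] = 6*l + 2*v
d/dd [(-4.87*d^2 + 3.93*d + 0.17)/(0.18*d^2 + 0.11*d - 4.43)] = (-1.2431*d^2 + 43.087*d - 17.4286)/(0.0324*d^4 + 0.0396*d^3 - 1.5827*d^2 - 0.9746*d + 19.6249)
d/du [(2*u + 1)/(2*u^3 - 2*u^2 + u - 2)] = (4*u^3 - 4*u^2 + 2*u - (2*u + 1)*(6*u^2 - 4*u + 1) - 4)/(2*u^3 - 2*u^2 + u - 2)^2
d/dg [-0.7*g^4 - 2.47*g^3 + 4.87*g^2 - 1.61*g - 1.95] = -2.8*g^3 - 7.41*g^2 + 9.74*g - 1.61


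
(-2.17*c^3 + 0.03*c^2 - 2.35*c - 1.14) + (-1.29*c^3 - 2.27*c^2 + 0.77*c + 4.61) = -3.46*c^3 - 2.24*c^2 - 1.58*c + 3.47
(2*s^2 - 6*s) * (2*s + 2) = 4*s^3 - 8*s^2 - 12*s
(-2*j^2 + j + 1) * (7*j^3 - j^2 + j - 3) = -14*j^5 + 9*j^4 + 4*j^3 + 6*j^2 - 2*j - 3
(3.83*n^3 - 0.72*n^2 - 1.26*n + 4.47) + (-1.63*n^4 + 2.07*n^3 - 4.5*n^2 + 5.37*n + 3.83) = -1.63*n^4 + 5.9*n^3 - 5.22*n^2 + 4.11*n + 8.3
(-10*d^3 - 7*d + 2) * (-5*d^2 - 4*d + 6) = 50*d^5 + 40*d^4 - 25*d^3 + 18*d^2 - 50*d + 12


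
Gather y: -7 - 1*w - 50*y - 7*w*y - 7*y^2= -w - 7*y^2 + y*(-7*w - 50) - 7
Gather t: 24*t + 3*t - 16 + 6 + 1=27*t - 9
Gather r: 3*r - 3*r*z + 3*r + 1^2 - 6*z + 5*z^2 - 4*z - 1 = r*(6 - 3*z) + 5*z^2 - 10*z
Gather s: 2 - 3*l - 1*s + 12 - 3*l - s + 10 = -6*l - 2*s + 24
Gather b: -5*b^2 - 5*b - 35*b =-5*b^2 - 40*b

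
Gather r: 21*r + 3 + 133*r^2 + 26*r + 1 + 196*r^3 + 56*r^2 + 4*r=196*r^3 + 189*r^2 + 51*r + 4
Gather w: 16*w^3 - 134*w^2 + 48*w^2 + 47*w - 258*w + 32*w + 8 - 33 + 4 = 16*w^3 - 86*w^2 - 179*w - 21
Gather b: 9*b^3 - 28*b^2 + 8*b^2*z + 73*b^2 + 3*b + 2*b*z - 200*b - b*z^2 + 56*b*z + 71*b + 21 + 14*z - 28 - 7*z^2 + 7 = 9*b^3 + b^2*(8*z + 45) + b*(-z^2 + 58*z - 126) - 7*z^2 + 14*z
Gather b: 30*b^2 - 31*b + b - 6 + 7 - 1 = 30*b^2 - 30*b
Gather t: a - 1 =a - 1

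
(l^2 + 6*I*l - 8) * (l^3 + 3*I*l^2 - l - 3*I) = l^5 + 9*I*l^4 - 27*l^3 - 33*I*l^2 + 26*l + 24*I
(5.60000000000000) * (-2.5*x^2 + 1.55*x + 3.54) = -14.0*x^2 + 8.68*x + 19.824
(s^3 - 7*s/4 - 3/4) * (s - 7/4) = s^4 - 7*s^3/4 - 7*s^2/4 + 37*s/16 + 21/16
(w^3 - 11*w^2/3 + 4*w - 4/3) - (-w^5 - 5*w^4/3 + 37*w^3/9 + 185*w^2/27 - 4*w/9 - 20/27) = w^5 + 5*w^4/3 - 28*w^3/9 - 284*w^2/27 + 40*w/9 - 16/27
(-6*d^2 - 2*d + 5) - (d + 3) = -6*d^2 - 3*d + 2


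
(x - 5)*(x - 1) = x^2 - 6*x + 5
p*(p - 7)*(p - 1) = p^3 - 8*p^2 + 7*p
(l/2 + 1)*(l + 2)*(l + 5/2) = l^3/2 + 13*l^2/4 + 7*l + 5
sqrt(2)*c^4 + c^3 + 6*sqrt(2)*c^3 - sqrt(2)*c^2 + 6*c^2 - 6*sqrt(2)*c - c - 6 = (c - 1)*(c + 1)*(c + 6)*(sqrt(2)*c + 1)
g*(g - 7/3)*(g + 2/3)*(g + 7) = g^4 + 16*g^3/3 - 119*g^2/9 - 98*g/9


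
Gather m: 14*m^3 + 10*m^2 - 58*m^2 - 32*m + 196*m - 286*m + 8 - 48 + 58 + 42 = 14*m^3 - 48*m^2 - 122*m + 60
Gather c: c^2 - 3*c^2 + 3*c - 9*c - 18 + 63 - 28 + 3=-2*c^2 - 6*c + 20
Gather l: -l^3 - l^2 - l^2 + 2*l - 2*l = -l^3 - 2*l^2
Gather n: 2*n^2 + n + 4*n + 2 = 2*n^2 + 5*n + 2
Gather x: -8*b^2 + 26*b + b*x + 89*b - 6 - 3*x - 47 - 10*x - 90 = -8*b^2 + 115*b + x*(b - 13) - 143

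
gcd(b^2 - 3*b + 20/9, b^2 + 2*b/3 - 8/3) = b - 4/3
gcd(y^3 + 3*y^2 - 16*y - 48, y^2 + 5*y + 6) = y + 3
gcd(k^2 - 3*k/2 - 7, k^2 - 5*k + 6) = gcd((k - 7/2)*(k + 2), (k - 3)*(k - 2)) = 1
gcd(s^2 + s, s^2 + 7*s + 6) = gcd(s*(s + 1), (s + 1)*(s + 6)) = s + 1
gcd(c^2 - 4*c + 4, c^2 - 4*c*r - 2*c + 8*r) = c - 2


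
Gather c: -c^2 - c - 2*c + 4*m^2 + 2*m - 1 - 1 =-c^2 - 3*c + 4*m^2 + 2*m - 2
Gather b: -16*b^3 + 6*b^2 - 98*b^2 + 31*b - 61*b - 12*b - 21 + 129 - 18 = -16*b^3 - 92*b^2 - 42*b + 90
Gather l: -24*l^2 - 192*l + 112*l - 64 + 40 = -24*l^2 - 80*l - 24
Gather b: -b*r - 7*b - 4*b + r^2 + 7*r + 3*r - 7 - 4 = b*(-r - 11) + r^2 + 10*r - 11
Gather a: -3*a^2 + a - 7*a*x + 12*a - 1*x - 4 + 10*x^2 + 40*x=-3*a^2 + a*(13 - 7*x) + 10*x^2 + 39*x - 4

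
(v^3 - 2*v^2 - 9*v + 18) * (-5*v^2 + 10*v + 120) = -5*v^5 + 20*v^4 + 145*v^3 - 420*v^2 - 900*v + 2160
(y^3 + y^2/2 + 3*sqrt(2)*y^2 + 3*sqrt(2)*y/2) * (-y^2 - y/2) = -y^5 - 3*sqrt(2)*y^4 - y^4 - 3*sqrt(2)*y^3 - y^3/4 - 3*sqrt(2)*y^2/4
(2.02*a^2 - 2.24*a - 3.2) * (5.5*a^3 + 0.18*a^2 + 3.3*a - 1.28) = 11.11*a^5 - 11.9564*a^4 - 11.3372*a^3 - 10.5536*a^2 - 7.6928*a + 4.096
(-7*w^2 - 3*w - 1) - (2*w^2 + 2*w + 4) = -9*w^2 - 5*w - 5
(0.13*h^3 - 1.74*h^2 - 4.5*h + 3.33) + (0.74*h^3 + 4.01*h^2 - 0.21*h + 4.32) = 0.87*h^3 + 2.27*h^2 - 4.71*h + 7.65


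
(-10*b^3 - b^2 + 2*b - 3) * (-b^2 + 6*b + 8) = 10*b^5 - 59*b^4 - 88*b^3 + 7*b^2 - 2*b - 24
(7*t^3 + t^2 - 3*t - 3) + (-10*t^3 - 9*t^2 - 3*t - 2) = -3*t^3 - 8*t^2 - 6*t - 5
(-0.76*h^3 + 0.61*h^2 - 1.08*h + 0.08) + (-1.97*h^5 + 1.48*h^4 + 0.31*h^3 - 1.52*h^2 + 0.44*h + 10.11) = -1.97*h^5 + 1.48*h^4 - 0.45*h^3 - 0.91*h^2 - 0.64*h + 10.19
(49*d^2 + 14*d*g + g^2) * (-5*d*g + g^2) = -245*d^3*g - 21*d^2*g^2 + 9*d*g^3 + g^4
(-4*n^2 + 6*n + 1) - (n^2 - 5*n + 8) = -5*n^2 + 11*n - 7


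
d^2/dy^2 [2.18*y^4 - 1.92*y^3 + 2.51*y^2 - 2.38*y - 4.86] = 26.16*y^2 - 11.52*y + 5.02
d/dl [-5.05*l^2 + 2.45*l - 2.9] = 2.45 - 10.1*l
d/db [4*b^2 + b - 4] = 8*b + 1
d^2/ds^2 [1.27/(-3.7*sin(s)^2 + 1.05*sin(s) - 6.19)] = (69.5452*sin(s)^4 - 14.80185*sin(s)^3 - 219.264865*sin(s)^2 + 37.858065*sin(s) + 55.37327)/(3.7*sin(s)^2 - 1.05*sin(s) + 6.19)^3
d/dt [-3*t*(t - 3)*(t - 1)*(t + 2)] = -12*t^3 + 18*t^2 + 30*t - 18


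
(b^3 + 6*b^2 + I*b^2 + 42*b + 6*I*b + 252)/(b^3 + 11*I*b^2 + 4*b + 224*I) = (b^2 + 6*b*(1 - I) - 36*I)/(b^2 + 4*I*b + 32)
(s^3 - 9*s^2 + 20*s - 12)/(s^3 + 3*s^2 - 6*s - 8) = (s^2 - 7*s + 6)/(s^2 + 5*s + 4)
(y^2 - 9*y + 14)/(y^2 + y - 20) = (y^2 - 9*y + 14)/(y^2 + y - 20)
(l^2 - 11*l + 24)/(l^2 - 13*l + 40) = (l - 3)/(l - 5)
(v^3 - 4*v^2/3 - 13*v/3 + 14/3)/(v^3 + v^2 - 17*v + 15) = (3*v^2 - v - 14)/(3*(v^2 + 2*v - 15))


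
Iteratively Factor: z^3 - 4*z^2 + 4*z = (z)*(z^2 - 4*z + 4) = z*(z - 2)*(z - 2)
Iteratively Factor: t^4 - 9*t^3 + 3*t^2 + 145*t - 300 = (t - 3)*(t^3 - 6*t^2 - 15*t + 100) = (t - 5)*(t - 3)*(t^2 - t - 20) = (t - 5)*(t - 3)*(t + 4)*(t - 5)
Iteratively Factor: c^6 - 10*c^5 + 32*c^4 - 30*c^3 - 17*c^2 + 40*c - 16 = (c + 1)*(c^5 - 11*c^4 + 43*c^3 - 73*c^2 + 56*c - 16) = (c - 4)*(c + 1)*(c^4 - 7*c^3 + 15*c^2 - 13*c + 4) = (c - 4)*(c - 1)*(c + 1)*(c^3 - 6*c^2 + 9*c - 4) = (c - 4)*(c - 1)^2*(c + 1)*(c^2 - 5*c + 4) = (c - 4)*(c - 1)^3*(c + 1)*(c - 4)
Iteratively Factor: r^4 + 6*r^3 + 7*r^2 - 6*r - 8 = (r - 1)*(r^3 + 7*r^2 + 14*r + 8) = (r - 1)*(r + 2)*(r^2 + 5*r + 4) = (r - 1)*(r + 2)*(r + 4)*(r + 1)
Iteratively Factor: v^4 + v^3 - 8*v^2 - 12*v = (v + 2)*(v^3 - v^2 - 6*v) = (v - 3)*(v + 2)*(v^2 + 2*v) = v*(v - 3)*(v + 2)*(v + 2)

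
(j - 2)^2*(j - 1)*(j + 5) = j^4 - 17*j^2 + 36*j - 20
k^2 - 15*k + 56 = (k - 8)*(k - 7)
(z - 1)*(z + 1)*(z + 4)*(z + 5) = z^4 + 9*z^3 + 19*z^2 - 9*z - 20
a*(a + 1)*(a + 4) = a^3 + 5*a^2 + 4*a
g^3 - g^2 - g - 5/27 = (g - 5/3)*(g + 1/3)^2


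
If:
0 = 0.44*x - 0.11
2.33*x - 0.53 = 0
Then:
No Solution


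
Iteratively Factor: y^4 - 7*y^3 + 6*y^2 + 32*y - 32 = (y + 2)*(y^3 - 9*y^2 + 24*y - 16) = (y - 4)*(y + 2)*(y^2 - 5*y + 4) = (y - 4)*(y - 1)*(y + 2)*(y - 4)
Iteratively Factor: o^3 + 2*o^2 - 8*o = (o)*(o^2 + 2*o - 8) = o*(o - 2)*(o + 4)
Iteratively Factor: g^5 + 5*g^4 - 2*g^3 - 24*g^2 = (g)*(g^4 + 5*g^3 - 2*g^2 - 24*g) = g*(g + 4)*(g^3 + g^2 - 6*g) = g^2*(g + 4)*(g^2 + g - 6) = g^2*(g + 3)*(g + 4)*(g - 2)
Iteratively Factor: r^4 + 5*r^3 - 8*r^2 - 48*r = (r - 3)*(r^3 + 8*r^2 + 16*r) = (r - 3)*(r + 4)*(r^2 + 4*r) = r*(r - 3)*(r + 4)*(r + 4)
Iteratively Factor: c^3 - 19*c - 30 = (c + 2)*(c^2 - 2*c - 15) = (c - 5)*(c + 2)*(c + 3)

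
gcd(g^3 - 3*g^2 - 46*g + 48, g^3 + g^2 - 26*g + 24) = g^2 + 5*g - 6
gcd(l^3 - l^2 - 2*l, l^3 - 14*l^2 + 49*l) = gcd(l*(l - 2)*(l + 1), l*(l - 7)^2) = l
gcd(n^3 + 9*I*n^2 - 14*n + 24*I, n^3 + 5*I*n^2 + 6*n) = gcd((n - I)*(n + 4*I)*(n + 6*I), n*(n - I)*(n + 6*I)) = n^2 + 5*I*n + 6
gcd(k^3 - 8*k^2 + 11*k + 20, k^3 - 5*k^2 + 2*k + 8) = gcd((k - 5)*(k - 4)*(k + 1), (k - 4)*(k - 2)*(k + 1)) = k^2 - 3*k - 4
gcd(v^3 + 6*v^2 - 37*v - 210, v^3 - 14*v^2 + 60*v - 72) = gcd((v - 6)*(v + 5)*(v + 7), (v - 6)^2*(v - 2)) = v - 6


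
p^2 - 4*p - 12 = (p - 6)*(p + 2)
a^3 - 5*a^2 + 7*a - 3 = (a - 3)*(a - 1)^2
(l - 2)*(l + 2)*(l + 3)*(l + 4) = l^4 + 7*l^3 + 8*l^2 - 28*l - 48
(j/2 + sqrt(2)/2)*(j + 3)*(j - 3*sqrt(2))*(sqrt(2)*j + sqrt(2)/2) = sqrt(2)*j^4/2 - 2*j^3 + 7*sqrt(2)*j^3/4 - 7*j^2 - 9*sqrt(2)*j^2/4 - 21*sqrt(2)*j/2 - 3*j - 9*sqrt(2)/2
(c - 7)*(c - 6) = c^2 - 13*c + 42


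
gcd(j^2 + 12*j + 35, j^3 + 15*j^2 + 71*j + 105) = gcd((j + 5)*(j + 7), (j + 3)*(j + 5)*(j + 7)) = j^2 + 12*j + 35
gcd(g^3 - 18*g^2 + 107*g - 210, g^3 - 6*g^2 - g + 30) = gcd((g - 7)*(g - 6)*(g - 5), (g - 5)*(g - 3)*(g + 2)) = g - 5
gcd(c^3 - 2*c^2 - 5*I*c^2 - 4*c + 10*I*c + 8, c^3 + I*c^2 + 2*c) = c - I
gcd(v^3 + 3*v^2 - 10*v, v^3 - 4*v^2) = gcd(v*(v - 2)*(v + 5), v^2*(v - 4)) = v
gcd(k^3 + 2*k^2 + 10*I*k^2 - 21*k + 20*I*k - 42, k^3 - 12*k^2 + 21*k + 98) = k + 2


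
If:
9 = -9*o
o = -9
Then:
No Solution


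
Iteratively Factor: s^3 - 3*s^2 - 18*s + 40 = (s - 2)*(s^2 - s - 20) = (s - 2)*(s + 4)*(s - 5)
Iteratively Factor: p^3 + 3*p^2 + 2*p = (p + 2)*(p^2 + p) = p*(p + 2)*(p + 1)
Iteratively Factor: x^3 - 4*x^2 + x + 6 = (x - 2)*(x^2 - 2*x - 3) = (x - 3)*(x - 2)*(x + 1)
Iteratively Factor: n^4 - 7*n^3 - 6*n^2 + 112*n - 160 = (n - 4)*(n^3 - 3*n^2 - 18*n + 40) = (n - 4)*(n + 4)*(n^2 - 7*n + 10) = (n - 4)*(n - 2)*(n + 4)*(n - 5)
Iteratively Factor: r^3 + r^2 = (r + 1)*(r^2) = r*(r + 1)*(r)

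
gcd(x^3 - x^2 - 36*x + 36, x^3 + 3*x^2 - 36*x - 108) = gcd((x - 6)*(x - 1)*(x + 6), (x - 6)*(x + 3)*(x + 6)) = x^2 - 36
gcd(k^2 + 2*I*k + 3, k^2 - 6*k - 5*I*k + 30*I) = 1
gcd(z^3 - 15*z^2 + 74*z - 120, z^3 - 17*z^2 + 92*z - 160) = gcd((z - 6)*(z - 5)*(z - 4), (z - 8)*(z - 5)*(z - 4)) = z^2 - 9*z + 20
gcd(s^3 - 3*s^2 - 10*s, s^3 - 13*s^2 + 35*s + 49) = 1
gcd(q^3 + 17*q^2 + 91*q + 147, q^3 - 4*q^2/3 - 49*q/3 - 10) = q + 3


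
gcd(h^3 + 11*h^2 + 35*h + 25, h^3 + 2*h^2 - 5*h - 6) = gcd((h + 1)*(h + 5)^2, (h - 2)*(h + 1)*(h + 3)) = h + 1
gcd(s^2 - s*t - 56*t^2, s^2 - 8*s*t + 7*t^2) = 1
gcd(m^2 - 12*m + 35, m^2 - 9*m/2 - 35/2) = m - 7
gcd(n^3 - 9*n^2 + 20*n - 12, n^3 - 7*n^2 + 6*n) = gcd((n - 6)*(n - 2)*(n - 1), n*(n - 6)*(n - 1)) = n^2 - 7*n + 6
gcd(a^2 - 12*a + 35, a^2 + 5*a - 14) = 1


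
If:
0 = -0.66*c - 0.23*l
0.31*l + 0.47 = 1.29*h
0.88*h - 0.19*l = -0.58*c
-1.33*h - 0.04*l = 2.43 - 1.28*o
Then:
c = -0.62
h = 0.79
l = 1.77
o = 2.78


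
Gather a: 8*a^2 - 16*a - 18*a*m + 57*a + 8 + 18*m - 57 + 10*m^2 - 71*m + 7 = 8*a^2 + a*(41 - 18*m) + 10*m^2 - 53*m - 42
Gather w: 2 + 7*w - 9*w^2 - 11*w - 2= -9*w^2 - 4*w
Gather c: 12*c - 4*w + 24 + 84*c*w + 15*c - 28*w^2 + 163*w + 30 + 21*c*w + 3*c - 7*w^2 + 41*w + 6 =c*(105*w + 30) - 35*w^2 + 200*w + 60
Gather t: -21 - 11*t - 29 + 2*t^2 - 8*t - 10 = 2*t^2 - 19*t - 60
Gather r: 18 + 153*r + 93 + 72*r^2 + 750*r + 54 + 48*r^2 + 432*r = 120*r^2 + 1335*r + 165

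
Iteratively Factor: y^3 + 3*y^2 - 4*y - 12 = (y - 2)*(y^2 + 5*y + 6) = (y - 2)*(y + 3)*(y + 2)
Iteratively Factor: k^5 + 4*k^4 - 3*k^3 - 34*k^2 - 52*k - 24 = (k + 2)*(k^4 + 2*k^3 - 7*k^2 - 20*k - 12) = (k + 2)^2*(k^3 - 7*k - 6) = (k - 3)*(k + 2)^2*(k^2 + 3*k + 2) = (k - 3)*(k + 1)*(k + 2)^2*(k + 2)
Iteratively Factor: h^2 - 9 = (h - 3)*(h + 3)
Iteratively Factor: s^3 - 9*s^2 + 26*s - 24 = (s - 3)*(s^2 - 6*s + 8) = (s - 4)*(s - 3)*(s - 2)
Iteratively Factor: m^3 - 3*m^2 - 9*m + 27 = (m - 3)*(m^2 - 9) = (m - 3)*(m + 3)*(m - 3)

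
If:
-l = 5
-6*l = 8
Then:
No Solution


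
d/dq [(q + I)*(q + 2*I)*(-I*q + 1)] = -3*I*q^2 + 8*q + 5*I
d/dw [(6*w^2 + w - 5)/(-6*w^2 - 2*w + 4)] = -3/(18*w^2 - 24*w + 8)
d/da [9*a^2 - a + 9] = 18*a - 1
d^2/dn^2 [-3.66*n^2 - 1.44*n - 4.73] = -7.32000000000000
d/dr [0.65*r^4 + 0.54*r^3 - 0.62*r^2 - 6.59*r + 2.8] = 2.6*r^3 + 1.62*r^2 - 1.24*r - 6.59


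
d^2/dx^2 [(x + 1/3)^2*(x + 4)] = 6*x + 28/3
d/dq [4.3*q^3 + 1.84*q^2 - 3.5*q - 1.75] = 12.9*q^2 + 3.68*q - 3.5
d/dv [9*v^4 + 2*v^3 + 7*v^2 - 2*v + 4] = 36*v^3 + 6*v^2 + 14*v - 2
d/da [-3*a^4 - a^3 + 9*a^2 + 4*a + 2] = -12*a^3 - 3*a^2 + 18*a + 4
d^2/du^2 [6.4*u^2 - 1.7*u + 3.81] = 12.8000000000000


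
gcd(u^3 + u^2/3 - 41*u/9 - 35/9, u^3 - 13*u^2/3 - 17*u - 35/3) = u^2 + 8*u/3 + 5/3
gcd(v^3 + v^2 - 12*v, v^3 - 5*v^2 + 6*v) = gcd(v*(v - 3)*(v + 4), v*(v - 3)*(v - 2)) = v^2 - 3*v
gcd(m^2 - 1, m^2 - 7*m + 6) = m - 1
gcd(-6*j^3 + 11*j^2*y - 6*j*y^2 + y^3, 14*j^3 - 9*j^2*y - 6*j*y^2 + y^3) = -j + y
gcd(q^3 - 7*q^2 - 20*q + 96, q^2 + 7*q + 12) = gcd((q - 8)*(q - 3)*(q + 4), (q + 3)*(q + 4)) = q + 4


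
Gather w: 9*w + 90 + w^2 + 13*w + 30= w^2 + 22*w + 120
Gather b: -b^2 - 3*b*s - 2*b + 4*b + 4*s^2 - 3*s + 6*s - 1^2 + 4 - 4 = -b^2 + b*(2 - 3*s) + 4*s^2 + 3*s - 1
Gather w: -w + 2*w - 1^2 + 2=w + 1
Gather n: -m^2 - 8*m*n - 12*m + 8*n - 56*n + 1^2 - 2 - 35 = -m^2 - 12*m + n*(-8*m - 48) - 36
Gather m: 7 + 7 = 14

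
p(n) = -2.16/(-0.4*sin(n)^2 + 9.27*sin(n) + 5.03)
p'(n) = -2.16*(0.8*sin(n)*cos(n) - 9.27*cos(n))/(-0.4*sin(n)^2 + 9.27*sin(n) + 5.03)^2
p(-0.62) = 4.40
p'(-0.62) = 70.92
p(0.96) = -0.17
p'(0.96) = 0.07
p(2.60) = -0.22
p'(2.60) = -0.17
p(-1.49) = 0.47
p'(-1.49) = 0.08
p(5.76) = -7.24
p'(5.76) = 203.11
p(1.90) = -0.16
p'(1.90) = -0.03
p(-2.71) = -2.00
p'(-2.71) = -16.09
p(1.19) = -0.16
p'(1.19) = 0.04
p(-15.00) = 1.85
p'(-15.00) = -11.79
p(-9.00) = -1.89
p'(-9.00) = -14.49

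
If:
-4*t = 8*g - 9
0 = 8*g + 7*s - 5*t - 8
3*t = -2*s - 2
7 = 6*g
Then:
No Solution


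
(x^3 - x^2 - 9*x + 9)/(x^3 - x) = (x^2 - 9)/(x*(x + 1))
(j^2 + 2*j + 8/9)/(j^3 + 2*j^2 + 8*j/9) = 1/j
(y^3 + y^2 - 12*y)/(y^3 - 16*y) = (y - 3)/(y - 4)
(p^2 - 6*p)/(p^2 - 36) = p/(p + 6)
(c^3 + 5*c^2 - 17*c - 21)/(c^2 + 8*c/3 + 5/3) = 3*(c^2 + 4*c - 21)/(3*c + 5)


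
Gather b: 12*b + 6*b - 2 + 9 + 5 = 18*b + 12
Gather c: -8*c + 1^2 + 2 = 3 - 8*c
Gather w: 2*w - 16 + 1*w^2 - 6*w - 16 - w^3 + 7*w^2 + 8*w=-w^3 + 8*w^2 + 4*w - 32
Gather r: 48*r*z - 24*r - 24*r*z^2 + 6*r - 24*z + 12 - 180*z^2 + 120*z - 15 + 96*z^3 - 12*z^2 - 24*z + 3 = r*(-24*z^2 + 48*z - 18) + 96*z^3 - 192*z^2 + 72*z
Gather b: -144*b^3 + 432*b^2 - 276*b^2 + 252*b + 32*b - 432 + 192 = -144*b^3 + 156*b^2 + 284*b - 240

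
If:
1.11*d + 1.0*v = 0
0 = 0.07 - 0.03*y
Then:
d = -0.900900900900901*v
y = 2.33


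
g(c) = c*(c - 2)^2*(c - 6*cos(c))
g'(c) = c*(c - 2)^2*(6*sin(c) + 1) + c*(c - 6*cos(c))*(2*c - 4) + (c - 2)^2*(c - 6*cos(c))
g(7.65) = 1571.37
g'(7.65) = 2440.72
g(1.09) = -1.52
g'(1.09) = 7.65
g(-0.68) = 26.11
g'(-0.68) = -44.33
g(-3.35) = -241.65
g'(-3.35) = -52.45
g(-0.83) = 32.43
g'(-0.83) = -39.21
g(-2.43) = -100.81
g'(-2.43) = 226.17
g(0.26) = -4.36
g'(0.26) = -9.76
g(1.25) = -0.45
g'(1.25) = 5.55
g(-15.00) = 45265.52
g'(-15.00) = 4235.93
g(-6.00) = 4516.23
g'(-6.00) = -2909.54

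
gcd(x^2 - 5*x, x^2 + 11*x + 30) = 1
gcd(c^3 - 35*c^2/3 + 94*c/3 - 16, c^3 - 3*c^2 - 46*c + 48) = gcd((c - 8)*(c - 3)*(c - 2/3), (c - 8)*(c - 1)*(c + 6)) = c - 8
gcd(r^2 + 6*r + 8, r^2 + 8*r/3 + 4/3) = r + 2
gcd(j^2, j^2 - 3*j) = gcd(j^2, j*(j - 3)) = j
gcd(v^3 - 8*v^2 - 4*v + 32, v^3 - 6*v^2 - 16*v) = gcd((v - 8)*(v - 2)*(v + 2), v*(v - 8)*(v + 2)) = v^2 - 6*v - 16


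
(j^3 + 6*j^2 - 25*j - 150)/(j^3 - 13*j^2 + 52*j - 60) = (j^2 + 11*j + 30)/(j^2 - 8*j + 12)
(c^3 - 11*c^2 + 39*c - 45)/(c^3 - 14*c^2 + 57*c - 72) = (c - 5)/(c - 8)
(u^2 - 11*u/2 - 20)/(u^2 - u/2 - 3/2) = (-2*u^2 + 11*u + 40)/(-2*u^2 + u + 3)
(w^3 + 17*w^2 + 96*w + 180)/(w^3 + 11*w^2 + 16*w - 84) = (w^2 + 11*w + 30)/(w^2 + 5*w - 14)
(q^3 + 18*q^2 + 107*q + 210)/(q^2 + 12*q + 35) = q + 6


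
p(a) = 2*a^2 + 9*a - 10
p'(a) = 4*a + 9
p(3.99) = 57.75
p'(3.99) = 24.96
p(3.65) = 49.50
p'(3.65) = 23.60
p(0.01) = -9.91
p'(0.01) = 9.04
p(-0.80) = -15.92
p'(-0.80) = 5.80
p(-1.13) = -17.62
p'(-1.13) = 4.48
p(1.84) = 13.33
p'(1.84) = 16.36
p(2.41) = 23.31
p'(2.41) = 18.64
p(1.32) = 5.36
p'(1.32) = 14.28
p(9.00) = 233.00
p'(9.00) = 45.00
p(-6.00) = 8.00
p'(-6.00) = -15.00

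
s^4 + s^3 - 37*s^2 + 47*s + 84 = (s - 4)*(s - 3)*(s + 1)*(s + 7)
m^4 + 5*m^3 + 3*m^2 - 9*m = m*(m - 1)*(m + 3)^2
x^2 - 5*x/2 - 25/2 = (x - 5)*(x + 5/2)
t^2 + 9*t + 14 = (t + 2)*(t + 7)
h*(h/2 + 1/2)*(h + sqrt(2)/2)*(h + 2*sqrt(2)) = h^4/2 + h^3/2 + 5*sqrt(2)*h^3/4 + h^2 + 5*sqrt(2)*h^2/4 + h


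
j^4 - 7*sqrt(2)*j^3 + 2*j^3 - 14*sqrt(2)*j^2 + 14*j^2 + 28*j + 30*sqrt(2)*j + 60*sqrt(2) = (j + 2)*(j - 5*sqrt(2))*(j - 3*sqrt(2))*(j + sqrt(2))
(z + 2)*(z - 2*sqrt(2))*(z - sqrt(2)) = z^3 - 3*sqrt(2)*z^2 + 2*z^2 - 6*sqrt(2)*z + 4*z + 8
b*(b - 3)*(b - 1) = b^3 - 4*b^2 + 3*b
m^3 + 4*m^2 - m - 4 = (m - 1)*(m + 1)*(m + 4)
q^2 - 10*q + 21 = (q - 7)*(q - 3)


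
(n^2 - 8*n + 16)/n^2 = 1 - 8/n + 16/n^2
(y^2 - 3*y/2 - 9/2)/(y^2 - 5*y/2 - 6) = (y - 3)/(y - 4)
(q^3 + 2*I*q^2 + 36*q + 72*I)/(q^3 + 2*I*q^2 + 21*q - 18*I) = (q^2 - 4*I*q + 12)/(q^2 - 4*I*q - 3)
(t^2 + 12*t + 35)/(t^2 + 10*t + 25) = (t + 7)/(t + 5)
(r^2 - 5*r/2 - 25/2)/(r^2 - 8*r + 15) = (r + 5/2)/(r - 3)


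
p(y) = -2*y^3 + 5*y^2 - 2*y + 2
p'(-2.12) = -50.17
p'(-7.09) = -374.51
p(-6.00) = 626.00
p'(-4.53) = -170.43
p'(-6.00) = -278.00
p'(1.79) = -3.32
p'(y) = -6*y^2 + 10*y - 2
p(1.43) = 3.52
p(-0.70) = 6.54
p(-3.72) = 181.59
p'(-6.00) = -278.00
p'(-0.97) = -17.35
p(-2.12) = 47.77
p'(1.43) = 0.03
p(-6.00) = 626.00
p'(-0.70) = -11.94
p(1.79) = 2.97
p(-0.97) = 10.47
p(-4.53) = 299.58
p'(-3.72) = -122.23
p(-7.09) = 980.32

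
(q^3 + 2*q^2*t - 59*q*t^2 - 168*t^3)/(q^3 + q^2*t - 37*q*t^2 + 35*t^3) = (q^2 - 5*q*t - 24*t^2)/(q^2 - 6*q*t + 5*t^2)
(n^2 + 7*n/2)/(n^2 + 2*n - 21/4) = 2*n/(2*n - 3)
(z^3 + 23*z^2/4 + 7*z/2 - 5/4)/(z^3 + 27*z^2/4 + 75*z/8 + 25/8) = 2*(4*z^2 + 3*z - 1)/(8*z^2 + 14*z + 5)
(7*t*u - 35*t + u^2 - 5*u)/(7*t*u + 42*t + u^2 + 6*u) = (u - 5)/(u + 6)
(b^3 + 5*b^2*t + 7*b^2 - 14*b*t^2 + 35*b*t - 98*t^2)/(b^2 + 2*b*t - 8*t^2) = (b^2 + 7*b*t + 7*b + 49*t)/(b + 4*t)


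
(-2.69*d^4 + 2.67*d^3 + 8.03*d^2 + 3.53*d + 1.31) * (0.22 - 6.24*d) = 16.7856*d^5 - 17.2526*d^4 - 49.5198*d^3 - 20.2606*d^2 - 7.3978*d + 0.2882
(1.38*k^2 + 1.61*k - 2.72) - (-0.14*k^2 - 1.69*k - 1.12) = 1.52*k^2 + 3.3*k - 1.6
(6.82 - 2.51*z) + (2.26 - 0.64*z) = 9.08 - 3.15*z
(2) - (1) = 1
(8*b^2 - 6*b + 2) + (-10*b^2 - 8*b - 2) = -2*b^2 - 14*b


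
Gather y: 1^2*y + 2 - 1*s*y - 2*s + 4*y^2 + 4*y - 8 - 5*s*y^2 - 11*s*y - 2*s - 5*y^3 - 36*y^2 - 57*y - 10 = -4*s - 5*y^3 + y^2*(-5*s - 32) + y*(-12*s - 52) - 16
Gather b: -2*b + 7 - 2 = 5 - 2*b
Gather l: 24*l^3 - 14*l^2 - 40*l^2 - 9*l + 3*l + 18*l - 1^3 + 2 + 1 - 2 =24*l^3 - 54*l^2 + 12*l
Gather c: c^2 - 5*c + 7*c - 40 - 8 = c^2 + 2*c - 48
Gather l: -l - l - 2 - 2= -2*l - 4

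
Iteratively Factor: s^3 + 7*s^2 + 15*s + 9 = (s + 3)*(s^2 + 4*s + 3) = (s + 1)*(s + 3)*(s + 3)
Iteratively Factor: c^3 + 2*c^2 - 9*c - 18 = (c + 2)*(c^2 - 9) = (c + 2)*(c + 3)*(c - 3)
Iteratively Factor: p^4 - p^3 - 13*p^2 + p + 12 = (p - 1)*(p^3 - 13*p - 12) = (p - 4)*(p - 1)*(p^2 + 4*p + 3) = (p - 4)*(p - 1)*(p + 1)*(p + 3)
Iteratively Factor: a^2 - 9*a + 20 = (a - 5)*(a - 4)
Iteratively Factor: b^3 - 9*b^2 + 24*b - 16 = (b - 4)*(b^2 - 5*b + 4) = (b - 4)*(b - 1)*(b - 4)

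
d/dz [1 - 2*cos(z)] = 2*sin(z)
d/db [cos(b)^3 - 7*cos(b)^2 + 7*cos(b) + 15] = (-3*cos(b)^2 + 14*cos(b) - 7)*sin(b)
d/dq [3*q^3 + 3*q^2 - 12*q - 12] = 9*q^2 + 6*q - 12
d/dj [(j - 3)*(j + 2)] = 2*j - 1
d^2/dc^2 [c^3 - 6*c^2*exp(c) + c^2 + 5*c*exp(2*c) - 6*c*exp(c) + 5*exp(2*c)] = -6*c^2*exp(c) + 20*c*exp(2*c) - 30*c*exp(c) + 6*c + 40*exp(2*c) - 24*exp(c) + 2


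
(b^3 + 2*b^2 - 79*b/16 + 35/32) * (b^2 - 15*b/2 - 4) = b^5 - 11*b^4/2 - 383*b^3/16 + 241*b^2/8 + 739*b/64 - 35/8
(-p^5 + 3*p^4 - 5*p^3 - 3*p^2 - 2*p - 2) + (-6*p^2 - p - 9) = -p^5 + 3*p^4 - 5*p^3 - 9*p^2 - 3*p - 11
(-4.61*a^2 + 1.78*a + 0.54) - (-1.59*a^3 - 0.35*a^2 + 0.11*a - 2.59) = 1.59*a^3 - 4.26*a^2 + 1.67*a + 3.13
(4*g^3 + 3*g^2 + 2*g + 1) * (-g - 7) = -4*g^4 - 31*g^3 - 23*g^2 - 15*g - 7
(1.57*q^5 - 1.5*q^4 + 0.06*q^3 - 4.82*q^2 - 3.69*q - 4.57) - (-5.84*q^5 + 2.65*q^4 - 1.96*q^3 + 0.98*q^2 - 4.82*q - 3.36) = 7.41*q^5 - 4.15*q^4 + 2.02*q^3 - 5.8*q^2 + 1.13*q - 1.21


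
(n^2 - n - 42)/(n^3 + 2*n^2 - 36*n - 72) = (n - 7)/(n^2 - 4*n - 12)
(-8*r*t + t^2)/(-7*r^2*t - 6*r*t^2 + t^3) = (8*r - t)/(7*r^2 + 6*r*t - t^2)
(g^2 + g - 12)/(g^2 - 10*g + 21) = (g + 4)/(g - 7)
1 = 1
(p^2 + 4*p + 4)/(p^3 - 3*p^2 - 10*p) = (p + 2)/(p*(p - 5))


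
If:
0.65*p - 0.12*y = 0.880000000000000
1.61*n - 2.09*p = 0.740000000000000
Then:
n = 0.239655996177735*y + 2.21710463449594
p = 0.184615384615385*y + 1.35384615384615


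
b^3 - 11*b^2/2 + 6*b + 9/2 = (b - 3)^2*(b + 1/2)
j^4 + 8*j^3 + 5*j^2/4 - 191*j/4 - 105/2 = (j - 5/2)*(j + 3/2)*(j + 2)*(j + 7)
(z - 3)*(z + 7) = z^2 + 4*z - 21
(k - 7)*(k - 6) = k^2 - 13*k + 42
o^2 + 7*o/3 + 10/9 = (o + 2/3)*(o + 5/3)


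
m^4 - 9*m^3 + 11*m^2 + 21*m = m*(m - 7)*(m - 3)*(m + 1)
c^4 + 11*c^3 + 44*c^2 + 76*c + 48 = (c + 2)^2*(c + 3)*(c + 4)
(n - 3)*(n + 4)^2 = n^3 + 5*n^2 - 8*n - 48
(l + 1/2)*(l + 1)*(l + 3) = l^3 + 9*l^2/2 + 5*l + 3/2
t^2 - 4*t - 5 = (t - 5)*(t + 1)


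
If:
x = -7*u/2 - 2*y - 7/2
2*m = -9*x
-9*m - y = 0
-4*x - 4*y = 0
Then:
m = 0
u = -1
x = 0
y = 0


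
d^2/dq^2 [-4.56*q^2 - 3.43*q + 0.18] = -9.12000000000000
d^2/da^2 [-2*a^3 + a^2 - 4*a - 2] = 2 - 12*a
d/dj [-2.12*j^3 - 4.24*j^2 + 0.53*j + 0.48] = -6.36*j^2 - 8.48*j + 0.53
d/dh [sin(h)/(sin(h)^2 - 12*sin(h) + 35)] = (cos(h)^2 + 34)*cos(h)/((sin(h) - 7)^2*(sin(h) - 5)^2)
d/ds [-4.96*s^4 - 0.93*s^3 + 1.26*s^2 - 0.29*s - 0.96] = -19.84*s^3 - 2.79*s^2 + 2.52*s - 0.29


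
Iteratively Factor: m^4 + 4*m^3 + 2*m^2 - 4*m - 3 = (m - 1)*(m^3 + 5*m^2 + 7*m + 3) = (m - 1)*(m + 1)*(m^2 + 4*m + 3) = (m - 1)*(m + 1)^2*(m + 3)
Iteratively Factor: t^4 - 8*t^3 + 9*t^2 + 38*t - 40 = (t - 4)*(t^3 - 4*t^2 - 7*t + 10) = (t - 4)*(t - 1)*(t^2 - 3*t - 10) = (t - 5)*(t - 4)*(t - 1)*(t + 2)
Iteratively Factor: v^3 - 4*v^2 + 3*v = (v - 3)*(v^2 - v) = v*(v - 3)*(v - 1)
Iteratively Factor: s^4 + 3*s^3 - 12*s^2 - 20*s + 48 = (s + 3)*(s^3 - 12*s + 16) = (s - 2)*(s + 3)*(s^2 + 2*s - 8) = (s - 2)*(s + 3)*(s + 4)*(s - 2)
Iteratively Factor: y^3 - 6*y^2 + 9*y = (y)*(y^2 - 6*y + 9) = y*(y - 3)*(y - 3)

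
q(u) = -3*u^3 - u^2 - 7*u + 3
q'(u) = -9*u^2 - 2*u - 7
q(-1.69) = 26.45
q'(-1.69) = -29.32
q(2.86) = -95.38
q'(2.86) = -86.34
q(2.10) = -43.89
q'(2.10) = -50.89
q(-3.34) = 127.00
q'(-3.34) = -100.72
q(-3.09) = 103.59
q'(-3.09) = -86.75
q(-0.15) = 4.04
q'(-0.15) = -6.90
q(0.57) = -1.87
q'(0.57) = -11.06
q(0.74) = -3.94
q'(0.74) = -13.41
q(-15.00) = 10008.00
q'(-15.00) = -2002.00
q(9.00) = -2328.00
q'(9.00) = -754.00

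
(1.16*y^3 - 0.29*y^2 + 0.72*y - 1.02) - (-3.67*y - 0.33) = 1.16*y^3 - 0.29*y^2 + 4.39*y - 0.69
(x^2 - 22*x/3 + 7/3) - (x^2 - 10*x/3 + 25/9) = -4*x - 4/9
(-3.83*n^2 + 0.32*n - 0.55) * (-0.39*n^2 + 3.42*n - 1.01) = 1.4937*n^4 - 13.2234*n^3 + 5.1772*n^2 - 2.2042*n + 0.5555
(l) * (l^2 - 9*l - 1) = l^3 - 9*l^2 - l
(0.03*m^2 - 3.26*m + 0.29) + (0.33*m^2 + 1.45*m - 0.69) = 0.36*m^2 - 1.81*m - 0.4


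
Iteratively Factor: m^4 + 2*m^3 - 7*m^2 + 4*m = (m - 1)*(m^3 + 3*m^2 - 4*m) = (m - 1)*(m + 4)*(m^2 - m) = m*(m - 1)*(m + 4)*(m - 1)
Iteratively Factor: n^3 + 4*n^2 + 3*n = (n + 3)*(n^2 + n) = n*(n + 3)*(n + 1)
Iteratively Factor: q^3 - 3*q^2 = (q)*(q^2 - 3*q) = q^2*(q - 3)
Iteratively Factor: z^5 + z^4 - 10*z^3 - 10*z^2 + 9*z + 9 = (z + 1)*(z^4 - 10*z^2 + 9) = (z - 3)*(z + 1)*(z^3 + 3*z^2 - z - 3) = (z - 3)*(z - 1)*(z + 1)*(z^2 + 4*z + 3) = (z - 3)*(z - 1)*(z + 1)*(z + 3)*(z + 1)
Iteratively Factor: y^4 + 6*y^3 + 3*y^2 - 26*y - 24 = (y + 1)*(y^3 + 5*y^2 - 2*y - 24) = (y + 1)*(y + 4)*(y^2 + y - 6) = (y + 1)*(y + 3)*(y + 4)*(y - 2)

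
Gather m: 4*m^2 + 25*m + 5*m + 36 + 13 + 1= 4*m^2 + 30*m + 50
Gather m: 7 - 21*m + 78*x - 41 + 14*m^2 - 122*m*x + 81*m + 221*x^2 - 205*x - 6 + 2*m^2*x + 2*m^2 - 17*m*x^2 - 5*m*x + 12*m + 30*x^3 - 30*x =m^2*(2*x + 16) + m*(-17*x^2 - 127*x + 72) + 30*x^3 + 221*x^2 - 157*x - 40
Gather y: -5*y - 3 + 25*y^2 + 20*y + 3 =25*y^2 + 15*y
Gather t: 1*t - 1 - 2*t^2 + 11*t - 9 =-2*t^2 + 12*t - 10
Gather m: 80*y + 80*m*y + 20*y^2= 80*m*y + 20*y^2 + 80*y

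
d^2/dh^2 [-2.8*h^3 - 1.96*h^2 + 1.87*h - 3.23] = -16.8*h - 3.92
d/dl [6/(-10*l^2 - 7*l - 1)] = 6*(20*l + 7)/(10*l^2 + 7*l + 1)^2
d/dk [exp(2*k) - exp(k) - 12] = (2*exp(k) - 1)*exp(k)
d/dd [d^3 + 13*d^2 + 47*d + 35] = 3*d^2 + 26*d + 47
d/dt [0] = 0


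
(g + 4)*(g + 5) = g^2 + 9*g + 20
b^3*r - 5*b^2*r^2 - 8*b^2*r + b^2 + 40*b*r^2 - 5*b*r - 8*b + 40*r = (b - 8)*(b - 5*r)*(b*r + 1)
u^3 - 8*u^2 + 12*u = u*(u - 6)*(u - 2)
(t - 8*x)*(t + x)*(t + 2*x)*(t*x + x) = t^4*x - 5*t^3*x^2 + t^3*x - 22*t^2*x^3 - 5*t^2*x^2 - 16*t*x^4 - 22*t*x^3 - 16*x^4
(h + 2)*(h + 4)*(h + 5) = h^3 + 11*h^2 + 38*h + 40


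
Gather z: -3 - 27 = -30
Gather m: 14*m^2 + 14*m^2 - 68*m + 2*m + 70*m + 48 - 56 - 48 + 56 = 28*m^2 + 4*m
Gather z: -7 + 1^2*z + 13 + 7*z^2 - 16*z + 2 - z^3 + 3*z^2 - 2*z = -z^3 + 10*z^2 - 17*z + 8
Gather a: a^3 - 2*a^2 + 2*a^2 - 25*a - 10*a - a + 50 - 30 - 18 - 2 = a^3 - 36*a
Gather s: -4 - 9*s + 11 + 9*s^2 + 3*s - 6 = 9*s^2 - 6*s + 1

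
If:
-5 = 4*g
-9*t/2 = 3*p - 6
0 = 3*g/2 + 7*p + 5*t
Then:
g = -5/4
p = -115/88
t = 97/44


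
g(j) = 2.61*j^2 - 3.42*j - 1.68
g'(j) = 5.22*j - 3.42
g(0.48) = -2.72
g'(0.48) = -0.91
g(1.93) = 1.44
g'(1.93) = 6.65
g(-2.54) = 23.85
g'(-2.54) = -16.68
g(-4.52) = 67.10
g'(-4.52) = -27.01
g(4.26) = 31.12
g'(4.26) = 18.82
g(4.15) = 29.08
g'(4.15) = 18.24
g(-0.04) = -1.54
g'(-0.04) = -3.63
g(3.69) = 21.24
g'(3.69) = 15.84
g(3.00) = 11.55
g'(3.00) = 12.24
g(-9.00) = 240.51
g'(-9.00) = -50.40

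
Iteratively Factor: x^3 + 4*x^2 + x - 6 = (x - 1)*(x^2 + 5*x + 6) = (x - 1)*(x + 2)*(x + 3)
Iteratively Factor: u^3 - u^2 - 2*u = (u - 2)*(u^2 + u) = (u - 2)*(u + 1)*(u)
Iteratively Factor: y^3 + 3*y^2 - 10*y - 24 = (y + 4)*(y^2 - y - 6) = (y + 2)*(y + 4)*(y - 3)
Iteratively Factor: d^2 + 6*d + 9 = (d + 3)*(d + 3)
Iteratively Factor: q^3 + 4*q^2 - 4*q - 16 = (q - 2)*(q^2 + 6*q + 8) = (q - 2)*(q + 2)*(q + 4)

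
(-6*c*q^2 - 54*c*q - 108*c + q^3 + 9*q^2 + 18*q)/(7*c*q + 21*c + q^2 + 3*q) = (-6*c*q - 36*c + q^2 + 6*q)/(7*c + q)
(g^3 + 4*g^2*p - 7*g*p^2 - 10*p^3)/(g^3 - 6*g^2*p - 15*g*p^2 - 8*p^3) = (-g^2 - 3*g*p + 10*p^2)/(-g^2 + 7*g*p + 8*p^2)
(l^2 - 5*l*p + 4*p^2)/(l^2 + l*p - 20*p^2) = (l - p)/(l + 5*p)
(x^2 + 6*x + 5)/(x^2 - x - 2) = (x + 5)/(x - 2)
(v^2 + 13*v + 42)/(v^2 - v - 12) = (v^2 + 13*v + 42)/(v^2 - v - 12)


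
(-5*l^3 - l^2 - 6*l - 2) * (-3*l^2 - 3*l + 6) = 15*l^5 + 18*l^4 - 9*l^3 + 18*l^2 - 30*l - 12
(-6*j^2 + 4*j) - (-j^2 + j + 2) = -5*j^2 + 3*j - 2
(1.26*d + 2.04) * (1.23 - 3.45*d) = -4.347*d^2 - 5.4882*d + 2.5092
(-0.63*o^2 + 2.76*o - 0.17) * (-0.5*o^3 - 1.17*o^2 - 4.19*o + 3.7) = 0.315*o^5 - 0.6429*o^4 - 0.504499999999999*o^3 - 13.6965*o^2 + 10.9243*o - 0.629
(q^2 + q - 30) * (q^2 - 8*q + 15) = q^4 - 7*q^3 - 23*q^2 + 255*q - 450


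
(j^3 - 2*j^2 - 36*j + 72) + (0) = j^3 - 2*j^2 - 36*j + 72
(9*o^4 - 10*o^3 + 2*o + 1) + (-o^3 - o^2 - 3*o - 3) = 9*o^4 - 11*o^3 - o^2 - o - 2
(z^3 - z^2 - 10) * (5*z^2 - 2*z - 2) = 5*z^5 - 7*z^4 - 48*z^2 + 20*z + 20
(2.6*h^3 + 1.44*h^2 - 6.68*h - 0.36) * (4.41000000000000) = 11.466*h^3 + 6.3504*h^2 - 29.4588*h - 1.5876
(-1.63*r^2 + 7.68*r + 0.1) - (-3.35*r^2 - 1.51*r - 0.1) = 1.72*r^2 + 9.19*r + 0.2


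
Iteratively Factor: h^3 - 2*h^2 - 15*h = (h - 5)*(h^2 + 3*h) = (h - 5)*(h + 3)*(h)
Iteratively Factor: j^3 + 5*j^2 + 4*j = (j + 4)*(j^2 + j) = j*(j + 4)*(j + 1)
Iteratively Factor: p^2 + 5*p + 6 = (p + 3)*(p + 2)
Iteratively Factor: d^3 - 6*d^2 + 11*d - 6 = (d - 2)*(d^2 - 4*d + 3) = (d - 2)*(d - 1)*(d - 3)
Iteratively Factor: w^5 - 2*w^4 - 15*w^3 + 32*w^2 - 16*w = (w - 4)*(w^4 + 2*w^3 - 7*w^2 + 4*w) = (w - 4)*(w + 4)*(w^3 - 2*w^2 + w) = w*(w - 4)*(w + 4)*(w^2 - 2*w + 1) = w*(w - 4)*(w - 1)*(w + 4)*(w - 1)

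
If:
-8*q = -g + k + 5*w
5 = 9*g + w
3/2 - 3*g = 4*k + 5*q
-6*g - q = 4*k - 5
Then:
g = 623/1334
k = 454/667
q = -350/667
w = 1063/1334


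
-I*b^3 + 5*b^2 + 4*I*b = b*(b + 4*I)*(-I*b + 1)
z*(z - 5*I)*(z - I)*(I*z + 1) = I*z^4 + 7*z^3 - 11*I*z^2 - 5*z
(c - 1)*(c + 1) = c^2 - 1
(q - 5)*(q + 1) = q^2 - 4*q - 5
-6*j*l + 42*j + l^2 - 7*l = (-6*j + l)*(l - 7)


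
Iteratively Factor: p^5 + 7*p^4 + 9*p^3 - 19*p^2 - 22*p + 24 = (p + 3)*(p^4 + 4*p^3 - 3*p^2 - 10*p + 8) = (p - 1)*(p + 3)*(p^3 + 5*p^2 + 2*p - 8) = (p - 1)*(p + 3)*(p + 4)*(p^2 + p - 2) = (p - 1)^2*(p + 3)*(p + 4)*(p + 2)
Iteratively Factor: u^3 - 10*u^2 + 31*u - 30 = (u - 2)*(u^2 - 8*u + 15) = (u - 3)*(u - 2)*(u - 5)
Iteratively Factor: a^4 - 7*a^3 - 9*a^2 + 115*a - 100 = (a - 1)*(a^3 - 6*a^2 - 15*a + 100) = (a - 5)*(a - 1)*(a^2 - a - 20) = (a - 5)^2*(a - 1)*(a + 4)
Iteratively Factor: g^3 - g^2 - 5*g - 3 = (g + 1)*(g^2 - 2*g - 3) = (g - 3)*(g + 1)*(g + 1)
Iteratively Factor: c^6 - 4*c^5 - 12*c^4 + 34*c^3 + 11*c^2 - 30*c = (c + 3)*(c^5 - 7*c^4 + 9*c^3 + 7*c^2 - 10*c) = (c - 2)*(c + 3)*(c^4 - 5*c^3 - c^2 + 5*c) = (c - 2)*(c - 1)*(c + 3)*(c^3 - 4*c^2 - 5*c) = (c - 5)*(c - 2)*(c - 1)*(c + 3)*(c^2 + c) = c*(c - 5)*(c - 2)*(c - 1)*(c + 3)*(c + 1)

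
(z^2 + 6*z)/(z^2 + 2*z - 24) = z/(z - 4)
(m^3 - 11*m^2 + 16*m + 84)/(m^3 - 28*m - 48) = (m - 7)/(m + 4)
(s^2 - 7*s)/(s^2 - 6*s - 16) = s*(7 - s)/(-s^2 + 6*s + 16)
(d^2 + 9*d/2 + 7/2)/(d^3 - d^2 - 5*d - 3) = (d + 7/2)/(d^2 - 2*d - 3)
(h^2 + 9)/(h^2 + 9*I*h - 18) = (h - 3*I)/(h + 6*I)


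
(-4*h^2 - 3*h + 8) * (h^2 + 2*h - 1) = -4*h^4 - 11*h^3 + 6*h^2 + 19*h - 8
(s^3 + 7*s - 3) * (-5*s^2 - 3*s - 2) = -5*s^5 - 3*s^4 - 37*s^3 - 6*s^2 - 5*s + 6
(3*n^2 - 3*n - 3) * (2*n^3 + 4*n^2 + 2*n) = 6*n^5 + 6*n^4 - 12*n^3 - 18*n^2 - 6*n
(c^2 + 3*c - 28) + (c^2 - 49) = 2*c^2 + 3*c - 77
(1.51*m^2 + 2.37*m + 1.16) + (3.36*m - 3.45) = 1.51*m^2 + 5.73*m - 2.29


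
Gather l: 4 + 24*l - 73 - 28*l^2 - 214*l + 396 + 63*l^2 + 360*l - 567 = 35*l^2 + 170*l - 240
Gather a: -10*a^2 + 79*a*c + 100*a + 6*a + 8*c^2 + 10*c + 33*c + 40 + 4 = -10*a^2 + a*(79*c + 106) + 8*c^2 + 43*c + 44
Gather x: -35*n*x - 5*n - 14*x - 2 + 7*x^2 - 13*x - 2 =-5*n + 7*x^2 + x*(-35*n - 27) - 4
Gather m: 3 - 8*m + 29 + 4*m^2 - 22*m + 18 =4*m^2 - 30*m + 50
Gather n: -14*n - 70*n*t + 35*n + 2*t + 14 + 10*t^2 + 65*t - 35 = n*(21 - 70*t) + 10*t^2 + 67*t - 21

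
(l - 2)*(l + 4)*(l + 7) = l^3 + 9*l^2 + 6*l - 56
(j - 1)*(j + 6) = j^2 + 5*j - 6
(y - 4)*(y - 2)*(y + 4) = y^3 - 2*y^2 - 16*y + 32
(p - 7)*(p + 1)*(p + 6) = p^3 - 43*p - 42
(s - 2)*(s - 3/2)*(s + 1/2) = s^3 - 3*s^2 + 5*s/4 + 3/2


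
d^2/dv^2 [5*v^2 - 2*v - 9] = 10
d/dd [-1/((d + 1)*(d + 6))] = (2*d + 7)/((d + 1)^2*(d + 6)^2)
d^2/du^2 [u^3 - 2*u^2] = 6*u - 4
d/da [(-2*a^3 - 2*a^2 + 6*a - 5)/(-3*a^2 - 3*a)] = (2*a^4 + 4*a^3 + 8*a^2 - 10*a - 5)/(3*a^2*(a^2 + 2*a + 1))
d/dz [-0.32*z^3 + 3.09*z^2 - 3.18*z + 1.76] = -0.96*z^2 + 6.18*z - 3.18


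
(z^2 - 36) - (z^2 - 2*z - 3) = 2*z - 33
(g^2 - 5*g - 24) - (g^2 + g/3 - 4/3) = -16*g/3 - 68/3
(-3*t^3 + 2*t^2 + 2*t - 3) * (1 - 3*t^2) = 9*t^5 - 6*t^4 - 9*t^3 + 11*t^2 + 2*t - 3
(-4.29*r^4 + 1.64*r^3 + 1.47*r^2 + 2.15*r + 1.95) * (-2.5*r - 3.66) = 10.725*r^5 + 11.6014*r^4 - 9.6774*r^3 - 10.7552*r^2 - 12.744*r - 7.137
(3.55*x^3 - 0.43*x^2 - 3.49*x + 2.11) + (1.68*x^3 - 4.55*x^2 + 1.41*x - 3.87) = 5.23*x^3 - 4.98*x^2 - 2.08*x - 1.76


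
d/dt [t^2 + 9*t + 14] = 2*t + 9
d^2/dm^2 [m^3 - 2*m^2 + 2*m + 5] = 6*m - 4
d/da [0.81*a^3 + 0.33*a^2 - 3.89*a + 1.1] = 2.43*a^2 + 0.66*a - 3.89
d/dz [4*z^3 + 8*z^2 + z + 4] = 12*z^2 + 16*z + 1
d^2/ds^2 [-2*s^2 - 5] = -4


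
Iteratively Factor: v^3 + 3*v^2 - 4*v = (v + 4)*(v^2 - v) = (v - 1)*(v + 4)*(v)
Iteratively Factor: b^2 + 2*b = (b + 2)*(b)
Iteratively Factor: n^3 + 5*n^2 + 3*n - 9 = (n + 3)*(n^2 + 2*n - 3) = (n + 3)^2*(n - 1)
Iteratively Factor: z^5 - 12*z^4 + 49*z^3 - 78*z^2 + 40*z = (z - 5)*(z^4 - 7*z^3 + 14*z^2 - 8*z) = (z - 5)*(z - 1)*(z^3 - 6*z^2 + 8*z) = (z - 5)*(z - 2)*(z - 1)*(z^2 - 4*z) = z*(z - 5)*(z - 2)*(z - 1)*(z - 4)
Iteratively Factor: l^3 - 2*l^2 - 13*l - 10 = (l - 5)*(l^2 + 3*l + 2) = (l - 5)*(l + 2)*(l + 1)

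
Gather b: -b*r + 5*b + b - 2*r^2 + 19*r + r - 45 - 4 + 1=b*(6 - r) - 2*r^2 + 20*r - 48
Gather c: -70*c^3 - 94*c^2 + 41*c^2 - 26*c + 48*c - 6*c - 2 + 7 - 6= -70*c^3 - 53*c^2 + 16*c - 1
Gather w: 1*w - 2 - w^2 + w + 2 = -w^2 + 2*w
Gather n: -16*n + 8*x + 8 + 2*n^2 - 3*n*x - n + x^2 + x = 2*n^2 + n*(-3*x - 17) + x^2 + 9*x + 8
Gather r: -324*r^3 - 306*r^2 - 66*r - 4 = -324*r^3 - 306*r^2 - 66*r - 4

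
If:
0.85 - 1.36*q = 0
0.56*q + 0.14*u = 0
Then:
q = 0.62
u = -2.50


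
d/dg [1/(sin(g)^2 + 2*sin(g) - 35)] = -2*(sin(g) + 1)*cos(g)/(sin(g)^2 + 2*sin(g) - 35)^2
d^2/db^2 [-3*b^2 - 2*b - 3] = -6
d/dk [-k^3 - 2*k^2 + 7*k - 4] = -3*k^2 - 4*k + 7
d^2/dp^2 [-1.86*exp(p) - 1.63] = -1.86*exp(p)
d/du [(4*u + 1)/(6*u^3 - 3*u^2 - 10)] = 2*(12*u^3 - 6*u^2 - 3*u*(3*u - 1)*(4*u + 1) - 20)/(-6*u^3 + 3*u^2 + 10)^2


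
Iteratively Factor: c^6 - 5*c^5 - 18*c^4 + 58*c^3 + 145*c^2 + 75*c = (c + 1)*(c^5 - 6*c^4 - 12*c^3 + 70*c^2 + 75*c) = (c - 5)*(c + 1)*(c^4 - c^3 - 17*c^2 - 15*c) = (c - 5)*(c + 1)^2*(c^3 - 2*c^2 - 15*c) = (c - 5)^2*(c + 1)^2*(c^2 + 3*c) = (c - 5)^2*(c + 1)^2*(c + 3)*(c)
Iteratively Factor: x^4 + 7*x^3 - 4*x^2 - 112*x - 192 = (x + 4)*(x^3 + 3*x^2 - 16*x - 48) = (x + 4)^2*(x^2 - x - 12) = (x - 4)*(x + 4)^2*(x + 3)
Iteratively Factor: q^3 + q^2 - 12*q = (q - 3)*(q^2 + 4*q) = q*(q - 3)*(q + 4)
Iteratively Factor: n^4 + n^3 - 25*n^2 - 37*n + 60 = (n - 5)*(n^3 + 6*n^2 + 5*n - 12) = (n - 5)*(n + 3)*(n^2 + 3*n - 4) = (n - 5)*(n + 3)*(n + 4)*(n - 1)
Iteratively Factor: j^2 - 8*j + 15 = (j - 3)*(j - 5)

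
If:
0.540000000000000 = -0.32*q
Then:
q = -1.69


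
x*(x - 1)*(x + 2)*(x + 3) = x^4 + 4*x^3 + x^2 - 6*x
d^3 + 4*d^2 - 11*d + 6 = (d - 1)^2*(d + 6)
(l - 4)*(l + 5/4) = l^2 - 11*l/4 - 5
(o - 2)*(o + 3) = o^2 + o - 6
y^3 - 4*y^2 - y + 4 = (y - 4)*(y - 1)*(y + 1)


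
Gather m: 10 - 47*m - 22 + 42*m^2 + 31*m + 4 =42*m^2 - 16*m - 8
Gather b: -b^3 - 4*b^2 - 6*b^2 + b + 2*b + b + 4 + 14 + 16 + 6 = -b^3 - 10*b^2 + 4*b + 40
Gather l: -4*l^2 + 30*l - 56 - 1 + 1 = -4*l^2 + 30*l - 56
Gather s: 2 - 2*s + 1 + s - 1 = 2 - s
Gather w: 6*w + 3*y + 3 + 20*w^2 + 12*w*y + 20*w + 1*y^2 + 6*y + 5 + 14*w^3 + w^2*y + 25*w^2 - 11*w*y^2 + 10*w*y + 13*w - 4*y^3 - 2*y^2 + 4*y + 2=14*w^3 + w^2*(y + 45) + w*(-11*y^2 + 22*y + 39) - 4*y^3 - y^2 + 13*y + 10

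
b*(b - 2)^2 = b^3 - 4*b^2 + 4*b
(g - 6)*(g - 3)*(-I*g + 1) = -I*g^3 + g^2 + 9*I*g^2 - 9*g - 18*I*g + 18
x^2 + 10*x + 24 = (x + 4)*(x + 6)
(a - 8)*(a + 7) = a^2 - a - 56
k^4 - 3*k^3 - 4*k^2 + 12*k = k*(k - 3)*(k - 2)*(k + 2)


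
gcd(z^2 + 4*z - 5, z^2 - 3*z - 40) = z + 5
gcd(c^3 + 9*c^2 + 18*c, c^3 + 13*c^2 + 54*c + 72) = c^2 + 9*c + 18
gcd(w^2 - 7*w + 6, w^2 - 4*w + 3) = w - 1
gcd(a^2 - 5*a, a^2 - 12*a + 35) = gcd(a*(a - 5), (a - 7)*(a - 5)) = a - 5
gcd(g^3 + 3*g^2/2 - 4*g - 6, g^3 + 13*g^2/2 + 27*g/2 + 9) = g^2 + 7*g/2 + 3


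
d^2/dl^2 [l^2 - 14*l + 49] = 2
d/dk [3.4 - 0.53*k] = -0.530000000000000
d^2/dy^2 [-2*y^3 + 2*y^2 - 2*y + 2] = 4 - 12*y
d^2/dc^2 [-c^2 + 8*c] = -2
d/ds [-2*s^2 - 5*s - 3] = -4*s - 5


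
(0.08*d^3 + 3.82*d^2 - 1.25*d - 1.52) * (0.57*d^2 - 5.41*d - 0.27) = 0.0456*d^5 + 1.7446*d^4 - 21.4003*d^3 + 4.8647*d^2 + 8.5607*d + 0.4104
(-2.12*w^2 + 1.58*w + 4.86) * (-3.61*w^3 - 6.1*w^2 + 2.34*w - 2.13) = 7.6532*w^5 + 7.2282*w^4 - 32.1434*w^3 - 21.4332*w^2 + 8.007*w - 10.3518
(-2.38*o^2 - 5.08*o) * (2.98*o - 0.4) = -7.0924*o^3 - 14.1864*o^2 + 2.032*o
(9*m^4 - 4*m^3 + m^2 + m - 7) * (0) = 0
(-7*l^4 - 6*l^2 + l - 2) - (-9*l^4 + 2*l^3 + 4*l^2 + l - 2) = 2*l^4 - 2*l^3 - 10*l^2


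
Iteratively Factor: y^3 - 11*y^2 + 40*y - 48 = (y - 4)*(y^2 - 7*y + 12) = (y - 4)*(y - 3)*(y - 4)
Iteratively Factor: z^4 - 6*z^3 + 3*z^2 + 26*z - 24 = (z - 3)*(z^3 - 3*z^2 - 6*z + 8) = (z - 4)*(z - 3)*(z^2 + z - 2) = (z - 4)*(z - 3)*(z + 2)*(z - 1)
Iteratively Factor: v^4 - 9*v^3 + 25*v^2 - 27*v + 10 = (v - 1)*(v^3 - 8*v^2 + 17*v - 10) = (v - 2)*(v - 1)*(v^2 - 6*v + 5) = (v - 2)*(v - 1)^2*(v - 5)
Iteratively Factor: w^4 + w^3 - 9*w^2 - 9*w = (w - 3)*(w^3 + 4*w^2 + 3*w) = w*(w - 3)*(w^2 + 4*w + 3) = w*(w - 3)*(w + 1)*(w + 3)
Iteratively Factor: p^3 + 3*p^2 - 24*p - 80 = (p + 4)*(p^2 - p - 20) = (p + 4)^2*(p - 5)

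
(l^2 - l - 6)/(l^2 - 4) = (l - 3)/(l - 2)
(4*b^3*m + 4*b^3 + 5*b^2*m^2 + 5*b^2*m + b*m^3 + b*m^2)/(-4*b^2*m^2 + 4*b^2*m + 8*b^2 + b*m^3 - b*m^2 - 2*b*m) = (-4*b^2 - 5*b*m - m^2)/(4*b*m - 8*b - m^2 + 2*m)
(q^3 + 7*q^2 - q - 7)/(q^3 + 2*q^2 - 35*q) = (q^2 - 1)/(q*(q - 5))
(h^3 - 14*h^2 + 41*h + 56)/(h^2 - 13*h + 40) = (h^2 - 6*h - 7)/(h - 5)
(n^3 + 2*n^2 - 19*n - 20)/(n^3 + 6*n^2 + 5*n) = (n - 4)/n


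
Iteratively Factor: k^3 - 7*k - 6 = (k - 3)*(k^2 + 3*k + 2) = (k - 3)*(k + 2)*(k + 1)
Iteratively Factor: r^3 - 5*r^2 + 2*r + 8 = (r + 1)*(r^2 - 6*r + 8) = (r - 2)*(r + 1)*(r - 4)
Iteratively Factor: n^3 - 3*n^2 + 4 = (n + 1)*(n^2 - 4*n + 4) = (n - 2)*(n + 1)*(n - 2)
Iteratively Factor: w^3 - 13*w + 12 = (w + 4)*(w^2 - 4*w + 3) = (w - 3)*(w + 4)*(w - 1)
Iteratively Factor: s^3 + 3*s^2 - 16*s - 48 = (s - 4)*(s^2 + 7*s + 12) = (s - 4)*(s + 4)*(s + 3)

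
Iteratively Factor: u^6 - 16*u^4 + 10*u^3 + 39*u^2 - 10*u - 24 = (u + 4)*(u^5 - 4*u^4 + 10*u^2 - u - 6) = (u - 3)*(u + 4)*(u^4 - u^3 - 3*u^2 + u + 2) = (u - 3)*(u + 1)*(u + 4)*(u^3 - 2*u^2 - u + 2) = (u - 3)*(u - 1)*(u + 1)*(u + 4)*(u^2 - u - 2) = (u - 3)*(u - 2)*(u - 1)*(u + 1)*(u + 4)*(u + 1)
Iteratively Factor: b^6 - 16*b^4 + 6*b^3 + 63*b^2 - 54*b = (b - 3)*(b^5 + 3*b^4 - 7*b^3 - 15*b^2 + 18*b) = (b - 3)*(b - 1)*(b^4 + 4*b^3 - 3*b^2 - 18*b) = (b - 3)*(b - 1)*(b + 3)*(b^3 + b^2 - 6*b) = b*(b - 3)*(b - 1)*(b + 3)*(b^2 + b - 6) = b*(b - 3)*(b - 1)*(b + 3)^2*(b - 2)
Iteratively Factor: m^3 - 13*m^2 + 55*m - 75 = (m - 5)*(m^2 - 8*m + 15) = (m - 5)^2*(m - 3)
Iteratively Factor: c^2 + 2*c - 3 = (c - 1)*(c + 3)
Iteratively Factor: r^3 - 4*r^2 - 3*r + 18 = (r - 3)*(r^2 - r - 6) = (r - 3)*(r + 2)*(r - 3)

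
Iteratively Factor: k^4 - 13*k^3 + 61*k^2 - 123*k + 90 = (k - 5)*(k^3 - 8*k^2 + 21*k - 18) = (k - 5)*(k - 2)*(k^2 - 6*k + 9) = (k - 5)*(k - 3)*(k - 2)*(k - 3)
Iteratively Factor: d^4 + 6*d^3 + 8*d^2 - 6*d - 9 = (d - 1)*(d^3 + 7*d^2 + 15*d + 9) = (d - 1)*(d + 3)*(d^2 + 4*d + 3) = (d - 1)*(d + 1)*(d + 3)*(d + 3)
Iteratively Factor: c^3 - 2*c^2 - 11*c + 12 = (c - 4)*(c^2 + 2*c - 3) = (c - 4)*(c - 1)*(c + 3)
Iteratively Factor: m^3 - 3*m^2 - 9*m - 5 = (m - 5)*(m^2 + 2*m + 1) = (m - 5)*(m + 1)*(m + 1)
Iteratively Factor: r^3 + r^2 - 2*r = (r + 2)*(r^2 - r) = r*(r + 2)*(r - 1)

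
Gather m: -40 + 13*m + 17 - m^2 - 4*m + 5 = -m^2 + 9*m - 18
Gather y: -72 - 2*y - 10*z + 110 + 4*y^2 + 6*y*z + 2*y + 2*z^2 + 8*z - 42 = 4*y^2 + 6*y*z + 2*z^2 - 2*z - 4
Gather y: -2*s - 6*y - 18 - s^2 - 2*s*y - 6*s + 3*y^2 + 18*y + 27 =-s^2 - 8*s + 3*y^2 + y*(12 - 2*s) + 9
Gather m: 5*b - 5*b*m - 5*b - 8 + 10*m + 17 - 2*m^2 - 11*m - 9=-2*m^2 + m*(-5*b - 1)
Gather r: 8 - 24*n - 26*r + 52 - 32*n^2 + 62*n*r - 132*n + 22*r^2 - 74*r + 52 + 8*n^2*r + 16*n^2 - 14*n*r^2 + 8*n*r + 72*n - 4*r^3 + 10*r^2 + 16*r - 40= -16*n^2 - 84*n - 4*r^3 + r^2*(32 - 14*n) + r*(8*n^2 + 70*n - 84) + 72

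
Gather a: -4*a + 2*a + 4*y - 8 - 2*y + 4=-2*a + 2*y - 4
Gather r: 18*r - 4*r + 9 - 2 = 14*r + 7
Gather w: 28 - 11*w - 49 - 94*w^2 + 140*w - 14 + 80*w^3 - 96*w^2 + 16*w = 80*w^3 - 190*w^2 + 145*w - 35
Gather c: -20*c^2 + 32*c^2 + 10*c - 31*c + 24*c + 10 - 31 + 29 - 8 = 12*c^2 + 3*c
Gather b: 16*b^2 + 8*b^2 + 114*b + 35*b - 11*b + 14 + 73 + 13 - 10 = 24*b^2 + 138*b + 90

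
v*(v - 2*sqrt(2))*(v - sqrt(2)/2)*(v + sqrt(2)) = v^4 - 3*sqrt(2)*v^3/2 - 3*v^2 + 2*sqrt(2)*v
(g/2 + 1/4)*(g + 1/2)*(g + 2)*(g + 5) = g^4/2 + 4*g^3 + 69*g^2/8 + 47*g/8 + 5/4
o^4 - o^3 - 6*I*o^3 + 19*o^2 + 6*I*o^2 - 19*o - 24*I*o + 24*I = (o - 1)*(o - 8*I)*(o - I)*(o + 3*I)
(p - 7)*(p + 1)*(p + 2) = p^3 - 4*p^2 - 19*p - 14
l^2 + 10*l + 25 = (l + 5)^2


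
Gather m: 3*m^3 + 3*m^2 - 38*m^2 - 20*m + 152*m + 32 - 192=3*m^3 - 35*m^2 + 132*m - 160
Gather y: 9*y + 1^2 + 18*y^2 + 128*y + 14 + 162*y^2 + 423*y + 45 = 180*y^2 + 560*y + 60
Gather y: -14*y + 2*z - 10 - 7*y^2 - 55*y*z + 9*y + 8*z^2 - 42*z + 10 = -7*y^2 + y*(-55*z - 5) + 8*z^2 - 40*z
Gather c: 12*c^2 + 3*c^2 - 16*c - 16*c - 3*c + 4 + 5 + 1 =15*c^2 - 35*c + 10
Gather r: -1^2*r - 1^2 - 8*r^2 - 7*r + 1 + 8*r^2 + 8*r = 0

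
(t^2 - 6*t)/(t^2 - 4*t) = (t - 6)/(t - 4)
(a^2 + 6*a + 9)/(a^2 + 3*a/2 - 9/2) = 2*(a + 3)/(2*a - 3)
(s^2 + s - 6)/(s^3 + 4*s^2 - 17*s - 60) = (s - 2)/(s^2 + s - 20)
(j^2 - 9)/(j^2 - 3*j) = (j + 3)/j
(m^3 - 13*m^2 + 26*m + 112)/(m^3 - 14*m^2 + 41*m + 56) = (m + 2)/(m + 1)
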